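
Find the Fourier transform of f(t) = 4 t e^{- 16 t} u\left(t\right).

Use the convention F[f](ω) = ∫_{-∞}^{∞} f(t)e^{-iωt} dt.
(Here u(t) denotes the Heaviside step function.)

F(ω) = \frac{4}{\left(i \omega + 16\right)^{2}}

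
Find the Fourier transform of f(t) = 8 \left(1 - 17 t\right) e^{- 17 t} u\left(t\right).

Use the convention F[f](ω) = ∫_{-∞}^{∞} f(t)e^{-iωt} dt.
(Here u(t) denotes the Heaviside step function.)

F(ω) = \frac{8 i \omega}{- \omega^{2} + 34 i \omega + 289}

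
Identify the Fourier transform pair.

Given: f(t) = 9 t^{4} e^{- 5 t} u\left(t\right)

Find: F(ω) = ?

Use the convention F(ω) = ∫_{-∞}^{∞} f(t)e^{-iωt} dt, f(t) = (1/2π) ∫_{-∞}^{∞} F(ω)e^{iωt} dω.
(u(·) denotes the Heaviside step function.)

F(ω) = \frac{216}{\left(i \omega + 5\right)^{5}}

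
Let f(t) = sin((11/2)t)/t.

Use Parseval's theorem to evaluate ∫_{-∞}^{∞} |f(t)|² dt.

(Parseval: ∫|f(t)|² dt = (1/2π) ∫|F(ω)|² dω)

∫|f(t)|² dt = \frac{11 \pi}{2}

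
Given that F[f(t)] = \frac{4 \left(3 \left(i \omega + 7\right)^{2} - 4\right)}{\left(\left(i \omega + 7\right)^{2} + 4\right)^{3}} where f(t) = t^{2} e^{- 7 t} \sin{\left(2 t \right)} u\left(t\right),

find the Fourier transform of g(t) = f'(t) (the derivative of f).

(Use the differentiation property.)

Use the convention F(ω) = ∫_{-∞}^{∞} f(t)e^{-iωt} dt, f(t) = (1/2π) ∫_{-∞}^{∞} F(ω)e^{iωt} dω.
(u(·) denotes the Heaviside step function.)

F[g](ω) = \frac{4 i \omega \left(3 \left(i \omega + 7\right)^{2} - 4\right)}{\left(\left(i \omega + 7\right)^{2} + 4\right)^{3}}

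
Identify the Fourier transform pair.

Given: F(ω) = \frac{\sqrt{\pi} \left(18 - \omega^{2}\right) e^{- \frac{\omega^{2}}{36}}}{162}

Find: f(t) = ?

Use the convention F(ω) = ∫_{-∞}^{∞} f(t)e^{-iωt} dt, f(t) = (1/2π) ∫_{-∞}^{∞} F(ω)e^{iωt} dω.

f(t) = 6 t^{2} e^{- 9 t^{2}}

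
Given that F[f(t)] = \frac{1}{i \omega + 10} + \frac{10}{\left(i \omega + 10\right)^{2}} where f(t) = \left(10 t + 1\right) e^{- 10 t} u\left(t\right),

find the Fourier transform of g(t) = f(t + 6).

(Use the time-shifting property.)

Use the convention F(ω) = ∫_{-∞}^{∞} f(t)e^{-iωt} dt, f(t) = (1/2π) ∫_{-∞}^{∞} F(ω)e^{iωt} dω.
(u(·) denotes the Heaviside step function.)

F[g](ω) = \frac{\left(- i \omega - 20\right) e^{6 i \omega}}{\omega^{2} - 20 i \omega - 100}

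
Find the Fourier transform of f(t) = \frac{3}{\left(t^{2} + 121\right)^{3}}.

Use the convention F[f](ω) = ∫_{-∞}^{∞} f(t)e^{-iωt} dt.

F(ω) = \frac{3 \pi \left(121 \omega^{2} + 33 \left|{\omega}\right| + 3\right) e^{- 11 \left|{\omega}\right|}}{1288408}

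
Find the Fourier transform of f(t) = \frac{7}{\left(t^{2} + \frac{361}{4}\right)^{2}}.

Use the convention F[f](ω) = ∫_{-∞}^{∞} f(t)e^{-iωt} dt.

F(ω) = \frac{14 \pi \left(19 \left|{\omega}\right| + 2\right) e^{- \frac{19 \left|{\omega}\right|}{2}}}{6859}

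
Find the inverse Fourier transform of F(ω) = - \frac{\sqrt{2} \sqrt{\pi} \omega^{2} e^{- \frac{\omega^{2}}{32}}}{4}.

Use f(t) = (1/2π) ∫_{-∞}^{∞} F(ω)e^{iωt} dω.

f(t) = 8 \left(32 t^{2} - 2\right) e^{- 8 t^{2}}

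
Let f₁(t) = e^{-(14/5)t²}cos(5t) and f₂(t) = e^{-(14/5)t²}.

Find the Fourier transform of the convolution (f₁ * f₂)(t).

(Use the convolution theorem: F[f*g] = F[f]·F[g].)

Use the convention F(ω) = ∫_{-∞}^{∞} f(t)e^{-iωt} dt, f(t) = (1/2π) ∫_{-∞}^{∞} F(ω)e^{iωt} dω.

F[f₁*f₂](ω) = \frac{5 \pi \left(e^{\frac{25 \omega}{14}} + 1\right) e^{- \frac{5 \omega^{2}}{28} - \frac{25 \omega}{28} - \frac{125}{56}}}{28}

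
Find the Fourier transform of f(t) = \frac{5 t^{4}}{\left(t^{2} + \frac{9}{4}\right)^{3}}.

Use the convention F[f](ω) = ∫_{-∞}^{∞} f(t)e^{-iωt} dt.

F(ω) = \frac{5 \pi \left(3 \omega^{2} - 10 \left|{\omega}\right| + 4\right) e^{- \frac{3 \left|{\omega}\right|}{2}}}{16}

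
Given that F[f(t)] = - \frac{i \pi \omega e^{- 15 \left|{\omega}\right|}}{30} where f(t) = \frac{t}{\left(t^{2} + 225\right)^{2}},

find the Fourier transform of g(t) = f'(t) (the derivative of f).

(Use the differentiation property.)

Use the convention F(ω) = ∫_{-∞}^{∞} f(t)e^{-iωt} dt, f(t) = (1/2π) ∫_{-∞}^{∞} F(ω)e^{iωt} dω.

F[g](ω) = \frac{\pi \omega^{2} e^{- 15 \left|{\omega}\right|}}{30}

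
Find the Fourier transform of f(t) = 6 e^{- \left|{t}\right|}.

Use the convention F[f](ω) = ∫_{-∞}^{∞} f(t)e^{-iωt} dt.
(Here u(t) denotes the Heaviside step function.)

F(ω) = \frac{12}{\omega^{2} + 1}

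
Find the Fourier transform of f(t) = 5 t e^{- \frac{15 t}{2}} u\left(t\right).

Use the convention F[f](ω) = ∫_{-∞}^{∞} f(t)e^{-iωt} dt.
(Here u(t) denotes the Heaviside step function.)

F(ω) = \frac{20}{\left(2 i \omega + 15\right)^{2}}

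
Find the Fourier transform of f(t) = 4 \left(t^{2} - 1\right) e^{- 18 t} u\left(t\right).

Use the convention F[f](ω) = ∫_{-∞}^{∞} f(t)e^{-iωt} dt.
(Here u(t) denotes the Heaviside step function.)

F(ω) = \frac{4 \left(2 i \omega - \left(i \omega + 18\right)^{3} + 36\right)}{\left(i \omega + 18\right)^{4}}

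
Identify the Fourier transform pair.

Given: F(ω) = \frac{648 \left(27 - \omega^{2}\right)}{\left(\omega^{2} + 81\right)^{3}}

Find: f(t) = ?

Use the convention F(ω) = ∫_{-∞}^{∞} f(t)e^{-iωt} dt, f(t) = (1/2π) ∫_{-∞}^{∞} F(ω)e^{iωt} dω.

f(t) = 6 t^{2} e^{- 9 \left|{t}\right|}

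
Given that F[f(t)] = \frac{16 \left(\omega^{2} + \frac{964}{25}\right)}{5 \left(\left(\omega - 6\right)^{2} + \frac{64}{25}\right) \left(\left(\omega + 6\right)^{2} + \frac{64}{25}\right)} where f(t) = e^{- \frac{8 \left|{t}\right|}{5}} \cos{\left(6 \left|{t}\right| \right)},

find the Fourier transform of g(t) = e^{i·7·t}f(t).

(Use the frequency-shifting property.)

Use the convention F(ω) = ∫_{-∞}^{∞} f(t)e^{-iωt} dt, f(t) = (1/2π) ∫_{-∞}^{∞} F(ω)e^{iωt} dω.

F[g](ω) = \frac{80 \left(25 \left(\omega - 7\right)^{2} + 964\right)}{\left(25 \left(\omega - 13\right)^{2} + 64\right) \left(25 \left(\omega - 1\right)^{2} + 64\right)}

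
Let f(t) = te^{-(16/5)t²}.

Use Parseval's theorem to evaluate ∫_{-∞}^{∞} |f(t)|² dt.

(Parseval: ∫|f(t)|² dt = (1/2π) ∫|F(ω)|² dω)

∫|f(t)|² dt = \frac{5 \sqrt{10} \sqrt{\pi}}{512}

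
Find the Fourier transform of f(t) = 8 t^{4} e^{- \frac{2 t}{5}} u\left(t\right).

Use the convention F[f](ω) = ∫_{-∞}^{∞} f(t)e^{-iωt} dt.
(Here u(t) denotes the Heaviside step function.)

F(ω) = \frac{600000}{\left(5 i \omega + 2\right)^{5}}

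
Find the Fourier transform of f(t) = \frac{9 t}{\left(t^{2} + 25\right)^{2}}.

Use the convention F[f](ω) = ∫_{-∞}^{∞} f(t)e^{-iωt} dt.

F(ω) = - \frac{9 i \pi \omega e^{- 5 \left|{\omega}\right|}}{10}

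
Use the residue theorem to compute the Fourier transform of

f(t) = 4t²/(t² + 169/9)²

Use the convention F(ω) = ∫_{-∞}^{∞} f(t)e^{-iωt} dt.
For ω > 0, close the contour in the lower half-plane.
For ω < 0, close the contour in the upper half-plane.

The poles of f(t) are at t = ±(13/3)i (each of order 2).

Let g(z) = f(z)e^{-iωz}; for large |z| the factor e^{-iωz} decays in the lower half-plane when ω > 0 and in the upper half-plane when ω < 0.

Case ω > 0 (lower half-plane, clockwise contour ⇒ F(ω) = -2πi·ΣRes):
  Res_{z = - \frac{13 i}{3}} g(z) = i \left(\frac{3}{13} - \omega\right) e^{- \frac{13 \omega}{3}} (pole of order 2)
  F(ω) = -2πi·ΣRes = \frac{2 \pi \left(3 - 13 \omega\right) e^{- \frac{13 \omega}{3}}}{13}

Case ω < 0 (upper half-plane, counterclockwise contour ⇒ F(ω) = +2πi·ΣRes):
  Res_{z = \frac{13 i}{3}} g(z) = i \left(- \omega - \frac{3}{13}\right) e^{\frac{13 \omega}{3}} (pole of order 2)
  F(ω) = 2πi·ΣRes = \frac{2 \pi \left(13 \omega + 3\right) e^{\frac{13 \omega}{3}}}{13}

Both cases combine into a single formula in |ω|:

F(ω) = \frac{2 \pi \left(3 - 13 \left|{\omega}\right|\right) e^{- \frac{13 \left|{\omega}\right|}{3}}}{13}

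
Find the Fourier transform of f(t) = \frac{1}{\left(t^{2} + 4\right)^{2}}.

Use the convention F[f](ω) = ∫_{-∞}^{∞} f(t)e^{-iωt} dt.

F(ω) = \frac{\pi \left(2 \left|{\omega}\right| + 1\right) e^{- 2 \left|{\omega}\right|}}{16}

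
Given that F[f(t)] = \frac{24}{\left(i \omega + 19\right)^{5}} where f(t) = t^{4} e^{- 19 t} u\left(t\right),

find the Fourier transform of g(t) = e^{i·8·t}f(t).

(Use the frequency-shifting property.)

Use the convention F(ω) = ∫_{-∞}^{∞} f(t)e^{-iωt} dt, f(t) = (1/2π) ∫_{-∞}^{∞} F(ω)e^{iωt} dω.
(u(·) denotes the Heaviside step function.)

F[g](ω) = \frac{24}{\left(i \left(\omega - 8\right) + 19\right)^{5}}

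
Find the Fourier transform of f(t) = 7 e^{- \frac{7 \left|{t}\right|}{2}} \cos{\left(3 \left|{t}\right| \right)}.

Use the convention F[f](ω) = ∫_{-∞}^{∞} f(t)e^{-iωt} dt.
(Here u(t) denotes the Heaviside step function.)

F(ω) = \frac{196 \left(4 \omega^{2} + 85\right)}{16 \omega^{4} + 104 \omega^{2} + 7225}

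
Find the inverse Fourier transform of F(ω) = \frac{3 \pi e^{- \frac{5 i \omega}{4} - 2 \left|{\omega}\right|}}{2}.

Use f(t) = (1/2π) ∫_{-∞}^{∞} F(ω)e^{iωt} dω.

f(t) = \frac{3}{\left(t - \frac{5}{4}\right)^{2} + 4}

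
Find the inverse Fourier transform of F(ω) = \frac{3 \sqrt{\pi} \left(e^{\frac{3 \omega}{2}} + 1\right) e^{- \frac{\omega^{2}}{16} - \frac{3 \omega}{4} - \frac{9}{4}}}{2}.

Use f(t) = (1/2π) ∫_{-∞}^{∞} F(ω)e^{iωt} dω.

f(t) = 6 e^{- 4 t^{2}} \cos{\left(6 t \right)}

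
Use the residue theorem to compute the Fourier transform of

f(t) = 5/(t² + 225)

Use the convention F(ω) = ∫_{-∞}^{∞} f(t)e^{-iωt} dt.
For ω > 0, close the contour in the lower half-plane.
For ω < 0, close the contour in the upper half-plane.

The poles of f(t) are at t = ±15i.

Let g(z) = f(z)e^{-iωz}; for large |z| the factor e^{-iωz} decays in the lower half-plane when ω > 0 and in the upper half-plane when ω < 0.

Case ω > 0 (lower half-plane, clockwise contour ⇒ F(ω) = -2πi·ΣRes):
  Res_{z = - 15 i} g(z) = \frac{i e^{- 15 \omega}}{6}
  F(ω) = -2πi·ΣRes = \frac{\pi e^{- 15 \omega}}{3}

Case ω < 0 (upper half-plane, counterclockwise contour ⇒ F(ω) = +2πi·ΣRes):
  Res_{z = 15 i} g(z) = - \frac{i e^{15 \omega}}{6}
  F(ω) = 2πi·ΣRes = \frac{\pi e^{15 \omega}}{3}

Both cases combine into a single formula in |ω|:

F(ω) = \frac{\pi e^{- 15 \left|{\omega}\right|}}{3}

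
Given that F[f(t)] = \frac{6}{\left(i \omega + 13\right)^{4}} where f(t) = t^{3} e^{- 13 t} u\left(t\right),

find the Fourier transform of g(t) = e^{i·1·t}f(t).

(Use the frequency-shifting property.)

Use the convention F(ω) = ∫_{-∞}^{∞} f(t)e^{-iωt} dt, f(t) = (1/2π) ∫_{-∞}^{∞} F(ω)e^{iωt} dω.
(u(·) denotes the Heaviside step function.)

F[g](ω) = \frac{6}{\left(i \left(\omega - 1\right) + 13\right)^{4}}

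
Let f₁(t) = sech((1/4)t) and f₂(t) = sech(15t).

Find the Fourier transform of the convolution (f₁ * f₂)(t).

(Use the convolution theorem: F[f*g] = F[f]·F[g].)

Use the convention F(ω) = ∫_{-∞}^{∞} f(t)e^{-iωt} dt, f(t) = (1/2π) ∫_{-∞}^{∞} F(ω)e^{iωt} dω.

F[f₁*f₂](ω) = \frac{4 \pi^{2}}{15 \cosh{\left(\frac{\pi \omega}{30} \right)} \cosh{\left(2 \pi \omega \right)}}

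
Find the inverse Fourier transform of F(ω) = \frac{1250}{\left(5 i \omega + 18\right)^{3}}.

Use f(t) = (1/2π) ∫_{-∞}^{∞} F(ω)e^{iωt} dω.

f(t) = 5 t^{2} e^{- \frac{18 t}{5}} u\left(t\right)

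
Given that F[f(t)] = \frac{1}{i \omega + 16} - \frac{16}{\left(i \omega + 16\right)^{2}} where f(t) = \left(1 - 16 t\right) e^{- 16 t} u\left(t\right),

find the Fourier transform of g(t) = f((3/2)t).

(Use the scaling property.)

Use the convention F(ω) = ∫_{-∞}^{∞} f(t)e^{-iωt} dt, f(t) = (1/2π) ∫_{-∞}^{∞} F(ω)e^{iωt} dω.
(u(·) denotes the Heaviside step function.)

F[g](ω) = \frac{i \omega}{- \omega^{2} + 48 i \omega + 576}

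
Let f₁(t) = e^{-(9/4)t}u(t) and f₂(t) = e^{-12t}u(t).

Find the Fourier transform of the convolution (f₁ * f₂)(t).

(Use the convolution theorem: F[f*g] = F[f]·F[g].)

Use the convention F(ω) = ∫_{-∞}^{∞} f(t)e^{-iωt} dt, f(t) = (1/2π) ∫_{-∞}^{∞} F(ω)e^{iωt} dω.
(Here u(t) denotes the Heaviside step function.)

F[f₁*f₂](ω) = \frac{4}{\left(i \omega + 12\right) \left(4 i \omega + 9\right)}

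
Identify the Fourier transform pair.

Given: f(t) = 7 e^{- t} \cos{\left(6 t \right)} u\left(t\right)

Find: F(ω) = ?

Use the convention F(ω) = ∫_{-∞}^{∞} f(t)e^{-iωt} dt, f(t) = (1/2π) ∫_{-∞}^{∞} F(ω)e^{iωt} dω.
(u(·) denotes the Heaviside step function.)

F(ω) = \frac{7 \left(i \omega + 1\right)}{\left(i \omega + 1\right)^{2} + 36}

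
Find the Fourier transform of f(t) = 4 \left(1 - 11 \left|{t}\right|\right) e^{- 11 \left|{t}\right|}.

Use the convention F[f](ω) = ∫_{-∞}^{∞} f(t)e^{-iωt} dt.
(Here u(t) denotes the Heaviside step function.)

F(ω) = \frac{176 \omega^{2}}{\left(\omega^{2} + 121\right)^{2}}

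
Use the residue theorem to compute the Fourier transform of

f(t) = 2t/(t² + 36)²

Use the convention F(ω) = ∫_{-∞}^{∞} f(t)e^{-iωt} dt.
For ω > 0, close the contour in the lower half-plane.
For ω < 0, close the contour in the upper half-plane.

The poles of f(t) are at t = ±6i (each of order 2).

Let g(z) = f(z)e^{-iωz}; for large |z| the factor e^{-iωz} decays in the lower half-plane when ω > 0 and in the upper half-plane when ω < 0.

Case ω > 0 (lower half-plane, clockwise contour ⇒ F(ω) = -2πi·ΣRes):
  Res_{z = - 6 i} g(z) = \frac{\omega e^{- 6 \omega}}{12} (pole of order 2)
  F(ω) = -2πi·ΣRes = - \frac{i \pi \omega e^{- 6 \omega}}{6}

Case ω < 0 (upper half-plane, counterclockwise contour ⇒ F(ω) = +2πi·ΣRes):
  Res_{z = 6 i} g(z) = - \frac{\omega e^{6 \omega}}{12} (pole of order 2)
  F(ω) = 2πi·ΣRes = - \frac{i \pi \omega e^{6 \omega}}{6}

Both cases combine into a single formula in |ω|:

F(ω) = - \frac{i \pi \omega e^{- 6 \left|{\omega}\right|}}{6}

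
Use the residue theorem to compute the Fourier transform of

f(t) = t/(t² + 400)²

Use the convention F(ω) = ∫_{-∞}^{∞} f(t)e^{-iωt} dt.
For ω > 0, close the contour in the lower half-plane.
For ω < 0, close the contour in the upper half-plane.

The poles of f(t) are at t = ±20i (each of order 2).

Let g(z) = f(z)e^{-iωz}; for large |z| the factor e^{-iωz} decays in the lower half-plane when ω > 0 and in the upper half-plane when ω < 0.

Case ω > 0 (lower half-plane, clockwise contour ⇒ F(ω) = -2πi·ΣRes):
  Res_{z = - 20 i} g(z) = \frac{\omega e^{- 20 \omega}}{80} (pole of order 2)
  F(ω) = -2πi·ΣRes = - \frac{i \pi \omega e^{- 20 \omega}}{40}

Case ω < 0 (upper half-plane, counterclockwise contour ⇒ F(ω) = +2πi·ΣRes):
  Res_{z = 20 i} g(z) = - \frac{\omega e^{20 \omega}}{80} (pole of order 2)
  F(ω) = 2πi·ΣRes = - \frac{i \pi \omega e^{20 \omega}}{40}

Both cases combine into a single formula in |ω|:

F(ω) = - \frac{i \pi \omega e^{- 20 \left|{\omega}\right|}}{40}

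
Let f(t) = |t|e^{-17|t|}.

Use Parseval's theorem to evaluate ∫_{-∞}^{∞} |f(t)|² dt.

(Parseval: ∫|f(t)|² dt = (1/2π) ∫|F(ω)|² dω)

∫|f(t)|² dt = \frac{1}{9826}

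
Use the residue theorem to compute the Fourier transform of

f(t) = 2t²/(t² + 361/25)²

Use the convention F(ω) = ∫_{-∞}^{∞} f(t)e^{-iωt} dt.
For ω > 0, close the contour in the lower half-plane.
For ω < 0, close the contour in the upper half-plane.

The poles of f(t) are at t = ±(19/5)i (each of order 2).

Let g(z) = f(z)e^{-iωz}; for large |z| the factor e^{-iωz} decays in the lower half-plane when ω > 0 and in the upper half-plane when ω < 0.

Case ω > 0 (lower half-plane, clockwise contour ⇒ F(ω) = -2πi·ΣRes):
  Res_{z = - \frac{19 i}{5}} g(z) = \frac{i \left(5 - 19 \omega\right) e^{- \frac{19 \omega}{5}}}{38} (pole of order 2)
  F(ω) = -2πi·ΣRes = \frac{\pi \left(5 - 19 \omega\right) e^{- \frac{19 \omega}{5}}}{19}

Case ω < 0 (upper half-plane, counterclockwise contour ⇒ F(ω) = +2πi·ΣRes):
  Res_{z = \frac{19 i}{5}} g(z) = \frac{i \left(- 19 \omega - 5\right) e^{\frac{19 \omega}{5}}}{38} (pole of order 2)
  F(ω) = 2πi·ΣRes = \frac{\pi \left(19 \omega + 5\right) e^{\frac{19 \omega}{5}}}{19}

Both cases combine into a single formula in |ω|:

F(ω) = \frac{\pi \left(5 - 19 \left|{\omega}\right|\right) e^{- \frac{19 \left|{\omega}\right|}{5}}}{19}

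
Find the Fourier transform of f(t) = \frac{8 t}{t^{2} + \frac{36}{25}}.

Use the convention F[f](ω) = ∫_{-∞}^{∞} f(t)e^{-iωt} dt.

F(ω) = - 8 i \pi e^{- \frac{6 \left|{\omega}\right|}{5}} \operatorname{sign}{\left(\omega \right)}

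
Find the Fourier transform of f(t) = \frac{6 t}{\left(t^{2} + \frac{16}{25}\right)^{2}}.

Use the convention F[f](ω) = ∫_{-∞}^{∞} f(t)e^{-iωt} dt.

F(ω) = - \frac{15 i \pi \omega e^{- \frac{4 \left|{\omega}\right|}{5}}}{4}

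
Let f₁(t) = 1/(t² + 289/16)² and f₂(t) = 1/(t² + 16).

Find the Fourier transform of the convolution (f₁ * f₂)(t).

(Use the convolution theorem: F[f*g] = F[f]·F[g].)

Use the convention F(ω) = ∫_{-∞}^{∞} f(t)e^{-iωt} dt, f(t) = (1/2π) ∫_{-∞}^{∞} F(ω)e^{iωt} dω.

F[f₁*f₂](ω) = \frac{2 \pi^{2} \left(17 \left|{\omega}\right| + 4\right) e^{- \frac{33 \left|{\omega}\right|}{4}}}{4913}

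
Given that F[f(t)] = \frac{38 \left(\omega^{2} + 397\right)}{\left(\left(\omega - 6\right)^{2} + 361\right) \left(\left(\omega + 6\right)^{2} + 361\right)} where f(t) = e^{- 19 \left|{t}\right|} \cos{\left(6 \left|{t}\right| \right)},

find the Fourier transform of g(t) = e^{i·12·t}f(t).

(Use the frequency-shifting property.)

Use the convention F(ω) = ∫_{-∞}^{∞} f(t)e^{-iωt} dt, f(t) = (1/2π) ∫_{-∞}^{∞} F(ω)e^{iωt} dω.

F[g](ω) = \frac{38 \left(\left(\omega - 12\right)^{2} + 397\right)}{\left(\left(\omega - 18\right)^{2} + 361\right) \left(\left(\omega - 6\right)^{2} + 361\right)}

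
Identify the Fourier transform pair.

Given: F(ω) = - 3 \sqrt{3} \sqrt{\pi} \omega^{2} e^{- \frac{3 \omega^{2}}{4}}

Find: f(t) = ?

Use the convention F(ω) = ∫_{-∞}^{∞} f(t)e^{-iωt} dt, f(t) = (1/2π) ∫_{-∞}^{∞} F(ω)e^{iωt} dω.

f(t) = \left(\frac{4 t^{2}}{3} - 2\right) e^{- \frac{t^{2}}{3}}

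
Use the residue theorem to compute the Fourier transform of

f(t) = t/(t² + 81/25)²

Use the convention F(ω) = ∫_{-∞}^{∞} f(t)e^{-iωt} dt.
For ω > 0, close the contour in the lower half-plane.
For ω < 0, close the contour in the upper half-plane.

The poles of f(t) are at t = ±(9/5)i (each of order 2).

Let g(z) = f(z)e^{-iωz}; for large |z| the factor e^{-iωz} decays in the lower half-plane when ω > 0 and in the upper half-plane when ω < 0.

Case ω > 0 (lower half-plane, clockwise contour ⇒ F(ω) = -2πi·ΣRes):
  Res_{z = - \frac{9 i}{5}} g(z) = \frac{5 \omega e^{- \frac{9 \omega}{5}}}{36} (pole of order 2)
  F(ω) = -2πi·ΣRes = - \frac{5 i \pi \omega e^{- \frac{9 \omega}{5}}}{18}

Case ω < 0 (upper half-plane, counterclockwise contour ⇒ F(ω) = +2πi·ΣRes):
  Res_{z = \frac{9 i}{5}} g(z) = - \frac{5 \omega e^{\frac{9 \omega}{5}}}{36} (pole of order 2)
  F(ω) = 2πi·ΣRes = - \frac{5 i \pi \omega e^{\frac{9 \omega}{5}}}{18}

Both cases combine into a single formula in |ω|:

F(ω) = - \frac{5 i \pi \omega e^{- \frac{9 \left|{\omega}\right|}{5}}}{18}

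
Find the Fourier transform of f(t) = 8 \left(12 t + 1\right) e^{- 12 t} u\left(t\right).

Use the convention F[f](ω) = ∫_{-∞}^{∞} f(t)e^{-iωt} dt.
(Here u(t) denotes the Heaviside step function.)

F(ω) = \frac{8 \left(- i \omega - 24\right)}{\omega^{2} - 24 i \omega - 144}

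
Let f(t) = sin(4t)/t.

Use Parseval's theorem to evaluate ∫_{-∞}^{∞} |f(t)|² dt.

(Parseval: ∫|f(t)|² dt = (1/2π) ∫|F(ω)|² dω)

∫|f(t)|² dt = 4 \pi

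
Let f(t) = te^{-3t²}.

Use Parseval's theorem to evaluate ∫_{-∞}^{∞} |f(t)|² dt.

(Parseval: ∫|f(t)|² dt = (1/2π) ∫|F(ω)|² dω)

∫|f(t)|² dt = \frac{\sqrt{6} \sqrt{\pi}}{72}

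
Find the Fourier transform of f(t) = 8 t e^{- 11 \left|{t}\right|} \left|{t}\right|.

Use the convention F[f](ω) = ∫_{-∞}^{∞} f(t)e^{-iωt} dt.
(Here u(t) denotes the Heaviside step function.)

F(ω) = \frac{32 i \omega \left(\omega^{2} - 363\right)}{\left(\omega^{2} + 121\right)^{3}}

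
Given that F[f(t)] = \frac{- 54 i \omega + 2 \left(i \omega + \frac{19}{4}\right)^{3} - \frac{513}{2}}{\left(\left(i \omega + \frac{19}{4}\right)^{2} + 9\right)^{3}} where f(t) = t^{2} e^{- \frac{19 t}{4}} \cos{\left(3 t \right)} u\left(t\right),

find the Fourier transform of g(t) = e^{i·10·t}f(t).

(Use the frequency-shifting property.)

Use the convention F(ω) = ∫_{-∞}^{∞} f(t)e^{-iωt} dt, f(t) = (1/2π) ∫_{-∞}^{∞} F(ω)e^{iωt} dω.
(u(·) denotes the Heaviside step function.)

F[g](ω) = \frac{128 \left(1728 i \left(10 - \omega\right) + \left(4 i \left(\omega - 10\right) + 19\right)^{3} - 8208\right)}{\left(\left(4 i \left(\omega - 10\right) + 19\right)^{2} + 144\right)^{3}}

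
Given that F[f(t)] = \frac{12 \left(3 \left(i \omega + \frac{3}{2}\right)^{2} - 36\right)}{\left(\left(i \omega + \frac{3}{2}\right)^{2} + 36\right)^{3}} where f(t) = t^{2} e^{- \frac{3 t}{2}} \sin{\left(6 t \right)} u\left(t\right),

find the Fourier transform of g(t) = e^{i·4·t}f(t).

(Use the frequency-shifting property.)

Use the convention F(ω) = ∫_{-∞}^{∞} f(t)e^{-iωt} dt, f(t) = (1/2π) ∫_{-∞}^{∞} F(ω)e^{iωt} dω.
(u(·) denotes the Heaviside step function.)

F[g](ω) = \frac{576 \left(\left(2 i \left(\omega - 4\right) + 3\right)^{2} - 48\right)}{\left(\left(2 i \left(\omega - 4\right) + 3\right)^{2} + 144\right)^{3}}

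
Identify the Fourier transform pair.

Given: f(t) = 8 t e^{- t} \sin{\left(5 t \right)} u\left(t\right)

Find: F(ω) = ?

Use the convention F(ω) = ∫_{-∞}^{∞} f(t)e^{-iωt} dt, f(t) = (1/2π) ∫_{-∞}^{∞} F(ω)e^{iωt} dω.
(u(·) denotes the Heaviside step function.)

F(ω) = \frac{80 \left(i \omega + 1\right)}{\left(\left(i \omega + 1\right)^{2} + 25\right)^{2}}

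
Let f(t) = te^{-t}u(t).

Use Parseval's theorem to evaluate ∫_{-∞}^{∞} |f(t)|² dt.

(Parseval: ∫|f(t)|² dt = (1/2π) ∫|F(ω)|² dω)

∫|f(t)|² dt = \frac{1}{4}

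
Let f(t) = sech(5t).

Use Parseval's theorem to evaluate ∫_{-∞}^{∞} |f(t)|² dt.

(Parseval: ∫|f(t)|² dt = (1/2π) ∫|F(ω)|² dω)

∫|f(t)|² dt = \frac{2}{5}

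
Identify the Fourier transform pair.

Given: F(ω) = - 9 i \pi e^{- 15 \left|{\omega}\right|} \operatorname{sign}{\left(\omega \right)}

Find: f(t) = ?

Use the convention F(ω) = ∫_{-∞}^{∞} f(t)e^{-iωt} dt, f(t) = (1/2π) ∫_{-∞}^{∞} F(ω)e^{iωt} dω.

f(t) = \frac{9 t}{t^{2} + 225}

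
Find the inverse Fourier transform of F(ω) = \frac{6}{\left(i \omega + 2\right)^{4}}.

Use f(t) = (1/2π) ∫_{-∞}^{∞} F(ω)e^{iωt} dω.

f(t) = t^{3} e^{- 2 t} u\left(t\right)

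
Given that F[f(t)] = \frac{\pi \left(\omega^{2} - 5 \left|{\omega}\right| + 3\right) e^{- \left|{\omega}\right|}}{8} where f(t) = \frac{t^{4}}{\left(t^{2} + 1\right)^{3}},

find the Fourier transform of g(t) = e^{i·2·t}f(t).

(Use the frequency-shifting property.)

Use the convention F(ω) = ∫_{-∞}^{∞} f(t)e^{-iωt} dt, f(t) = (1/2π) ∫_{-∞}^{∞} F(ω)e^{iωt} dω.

F[g](ω) = \frac{\pi \left(\left(\omega - 2\right)^{2} - 5 \left|{\omega - 2}\right| + 3\right) e^{- \left|{\omega - 2}\right|}}{8}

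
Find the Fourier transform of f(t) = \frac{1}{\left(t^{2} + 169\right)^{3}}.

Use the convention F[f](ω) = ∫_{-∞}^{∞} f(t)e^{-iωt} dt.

F(ω) = \frac{\pi \left(169 \omega^{2} + 39 \left|{\omega}\right| + 3\right) e^{- 13 \left|{\omega}\right|}}{2970344}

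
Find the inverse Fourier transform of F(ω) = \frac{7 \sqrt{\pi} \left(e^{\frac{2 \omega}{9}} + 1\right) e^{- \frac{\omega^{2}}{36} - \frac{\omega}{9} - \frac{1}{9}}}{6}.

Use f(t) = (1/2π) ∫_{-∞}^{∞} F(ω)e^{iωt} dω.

f(t) = 7 e^{- 9 t^{2}} \cos{\left(2 t \right)}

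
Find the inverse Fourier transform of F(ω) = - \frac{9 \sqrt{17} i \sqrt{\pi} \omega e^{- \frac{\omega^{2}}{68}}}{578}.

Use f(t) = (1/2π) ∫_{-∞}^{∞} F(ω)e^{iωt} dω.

f(t) = 9 t e^{- 17 t^{2}}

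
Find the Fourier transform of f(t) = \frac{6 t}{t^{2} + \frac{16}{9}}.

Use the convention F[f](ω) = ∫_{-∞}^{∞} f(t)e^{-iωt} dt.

F(ω) = - 6 i \pi e^{- \frac{4 \left|{\omega}\right|}{3}} \operatorname{sign}{\left(\omega \right)}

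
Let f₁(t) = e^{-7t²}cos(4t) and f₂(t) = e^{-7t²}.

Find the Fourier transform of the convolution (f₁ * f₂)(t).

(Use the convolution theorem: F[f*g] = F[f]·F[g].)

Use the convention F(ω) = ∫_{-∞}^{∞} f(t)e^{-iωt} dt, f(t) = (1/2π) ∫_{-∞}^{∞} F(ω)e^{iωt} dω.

F[f₁*f₂](ω) = \frac{\pi \left(e^{\frac{4 \omega}{7}} + 1\right) e^{- \frac{\omega^{2}}{14} - \frac{2 \omega}{7} - \frac{4}{7}}}{14}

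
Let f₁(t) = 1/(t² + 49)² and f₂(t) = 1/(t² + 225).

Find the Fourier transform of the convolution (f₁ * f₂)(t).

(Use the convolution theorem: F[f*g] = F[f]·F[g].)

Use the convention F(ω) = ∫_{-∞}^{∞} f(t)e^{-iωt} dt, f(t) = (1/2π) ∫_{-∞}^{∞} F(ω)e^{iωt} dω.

F[f₁*f₂](ω) = \frac{\pi^{2} \left(7 \left|{\omega}\right| + 1\right) e^{- 22 \left|{\omega}\right|}}{10290}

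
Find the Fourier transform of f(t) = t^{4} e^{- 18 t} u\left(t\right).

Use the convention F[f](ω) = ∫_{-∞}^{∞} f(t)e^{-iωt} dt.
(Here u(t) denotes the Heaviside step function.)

F(ω) = \frac{24}{\left(i \omega + 18\right)^{5}}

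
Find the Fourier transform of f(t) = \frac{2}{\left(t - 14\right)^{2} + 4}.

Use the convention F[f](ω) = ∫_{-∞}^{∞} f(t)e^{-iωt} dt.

F(ω) = \pi e^{- 14 i \omega - 2 \left|{\omega}\right|}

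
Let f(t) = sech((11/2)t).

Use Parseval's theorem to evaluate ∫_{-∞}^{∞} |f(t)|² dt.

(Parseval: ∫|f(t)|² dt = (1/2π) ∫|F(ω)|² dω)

∫|f(t)|² dt = \frac{4}{11}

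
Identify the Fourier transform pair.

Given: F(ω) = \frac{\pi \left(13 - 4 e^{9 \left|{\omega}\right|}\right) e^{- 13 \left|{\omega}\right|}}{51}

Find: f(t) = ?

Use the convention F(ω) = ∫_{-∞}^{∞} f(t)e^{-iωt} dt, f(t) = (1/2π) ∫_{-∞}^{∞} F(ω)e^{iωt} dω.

f(t) = \frac{3 t^{2}}{\left(t^{2} + 16\right) \left(t^{2} + 169\right)}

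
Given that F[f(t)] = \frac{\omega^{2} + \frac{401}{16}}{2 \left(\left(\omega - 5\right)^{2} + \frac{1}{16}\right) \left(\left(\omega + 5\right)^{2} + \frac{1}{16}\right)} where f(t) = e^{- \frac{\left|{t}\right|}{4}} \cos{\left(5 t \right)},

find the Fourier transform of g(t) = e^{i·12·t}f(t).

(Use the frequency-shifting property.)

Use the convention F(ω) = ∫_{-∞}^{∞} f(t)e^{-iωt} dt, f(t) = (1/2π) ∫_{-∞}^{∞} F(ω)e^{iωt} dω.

F[g](ω) = \frac{8 \left(16 \left(\omega - 12\right)^{2} + 401\right)}{\left(16 \left(\omega - 17\right)^{2} + 1\right) \left(16 \left(\omega - 7\right)^{2} + 1\right)}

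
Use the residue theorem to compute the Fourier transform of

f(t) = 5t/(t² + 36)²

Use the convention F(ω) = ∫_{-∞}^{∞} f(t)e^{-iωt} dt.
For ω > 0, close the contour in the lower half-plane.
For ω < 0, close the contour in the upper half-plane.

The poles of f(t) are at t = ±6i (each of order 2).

Let g(z) = f(z)e^{-iωz}; for large |z| the factor e^{-iωz} decays in the lower half-plane when ω > 0 and in the upper half-plane when ω < 0.

Case ω > 0 (lower half-plane, clockwise contour ⇒ F(ω) = -2πi·ΣRes):
  Res_{z = - 6 i} g(z) = \frac{5 \omega e^{- 6 \omega}}{24} (pole of order 2)
  F(ω) = -2πi·ΣRes = - \frac{5 i \pi \omega e^{- 6 \omega}}{12}

Case ω < 0 (upper half-plane, counterclockwise contour ⇒ F(ω) = +2πi·ΣRes):
  Res_{z = 6 i} g(z) = - \frac{5 \omega e^{6 \omega}}{24} (pole of order 2)
  F(ω) = 2πi·ΣRes = - \frac{5 i \pi \omega e^{6 \omega}}{12}

Both cases combine into a single formula in |ω|:

F(ω) = - \frac{5 i \pi \omega e^{- 6 \left|{\omega}\right|}}{12}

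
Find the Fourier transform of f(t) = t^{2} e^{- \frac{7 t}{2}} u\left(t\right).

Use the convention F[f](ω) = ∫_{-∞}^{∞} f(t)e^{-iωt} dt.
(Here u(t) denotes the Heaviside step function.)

F(ω) = \frac{16}{\left(2 i \omega + 7\right)^{3}}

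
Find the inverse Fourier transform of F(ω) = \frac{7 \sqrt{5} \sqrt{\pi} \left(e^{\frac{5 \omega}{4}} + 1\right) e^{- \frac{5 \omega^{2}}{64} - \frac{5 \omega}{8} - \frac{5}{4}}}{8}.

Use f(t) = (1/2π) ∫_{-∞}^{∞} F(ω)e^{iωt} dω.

f(t) = 7 e^{- \frac{16 t^{2}}{5}} \cos{\left(4 t \right)}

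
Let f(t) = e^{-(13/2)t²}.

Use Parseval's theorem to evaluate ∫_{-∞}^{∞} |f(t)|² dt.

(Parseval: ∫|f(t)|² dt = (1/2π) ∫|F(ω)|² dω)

∫|f(t)|² dt = \frac{\sqrt{13} \sqrt{\pi}}{13}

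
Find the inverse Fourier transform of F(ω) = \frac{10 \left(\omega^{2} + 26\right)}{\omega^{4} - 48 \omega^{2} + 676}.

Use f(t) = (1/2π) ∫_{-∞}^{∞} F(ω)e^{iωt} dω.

f(t) = 5 e^{- \left|{t}\right|} \cos{\left(5 \left|{t}\right| \right)}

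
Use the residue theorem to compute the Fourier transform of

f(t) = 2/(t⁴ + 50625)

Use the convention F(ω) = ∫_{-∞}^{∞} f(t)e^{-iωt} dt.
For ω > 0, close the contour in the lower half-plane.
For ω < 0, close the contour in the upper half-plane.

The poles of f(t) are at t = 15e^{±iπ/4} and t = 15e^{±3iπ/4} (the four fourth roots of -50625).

Let g(z) = f(z)e^{-iωz}; for large |z| the factor e^{-iωz} decays in the lower half-plane when ω > 0 and in the upper half-plane when ω < 0.

Case ω > 0 (lower half-plane, clockwise contour ⇒ F(ω) = -2πi·ΣRes):
  Res_{z = - \frac{15 \sqrt{2}}{2} - \frac{15 \sqrt{2} i}{2}} g(z) = \frac{\sqrt{2} i \left(1 - i\right) e^{\frac{15 \sqrt{2} \omega \left(-1 + i\right)}{2}}}{13500}
  Res_{z = \frac{15 \sqrt{2}}{2} - \frac{15 \sqrt{2} i}{2}} g(z) = \frac{\sqrt{2} i \left(1 + i\right) e^{- \frac{15 \sqrt{2} \omega \left(1 + i\right)}{2}}}{13500}
  F(ω) = -2πi·ΣRes = \frac{\sqrt{2} \pi \left(1 - i\right) \left(e^{15 \sqrt{2} i \omega} + i\right) e^{- \frac{15 \sqrt{2} \omega \left(1 + i\right)}{2}}}{6750} = \frac{2 \pi e^{- \frac{15 \sqrt{2} \omega}{2}} \sin{\left(\frac{15 \sqrt{2} \omega}{2} + \frac{\pi}{4} \right)}}{3375}

Case ω < 0 (upper half-plane, counterclockwise contour ⇒ F(ω) = +2πi·ΣRes):
  Res_{z = \frac{15 \sqrt{2}}{2} + \frac{15 \sqrt{2} i}{2}} g(z) = \frac{\sqrt{2} i \left(-1 + i\right) e^{\frac{15 \sqrt{2} \omega \left(1 - i\right)}{2}}}{13500}
  Res_{z = - \frac{15 \sqrt{2}}{2} + \frac{15 \sqrt{2} i}{2}} g(z) = \frac{\sqrt{2} \left(1 - i\right) e^{\frac{15 \sqrt{2} \omega \left(1 + i\right)}{2}}}{13500}
  F(ω) = 2πi·ΣRes = - \frac{\sqrt{2} i \pi \left(i \left(1 - i\right) e^{\frac{15 \sqrt{2} \omega \left(1 - i\right)}{2}} - \left(1 - i\right) e^{\frac{15 \sqrt{2} \omega \left(1 + i\right)}{2}}\right)}{6750} = \frac{2 \pi e^{\frac{15 \sqrt{2} \omega}{2}} \cos{\left(\frac{15 \sqrt{2} \omega}{2} + \frac{\pi}{4} \right)}}{3375}

Both cases combine into a single formula in |ω|:

F(ω) = \frac{2 \pi e^{- \frac{15 \sqrt{2} \left|{\omega}\right|}{2}} \sin{\left(\frac{15 \sqrt{2} \left|{\omega}\right|}{2} + \frac{\pi}{4} \right)}}{3375}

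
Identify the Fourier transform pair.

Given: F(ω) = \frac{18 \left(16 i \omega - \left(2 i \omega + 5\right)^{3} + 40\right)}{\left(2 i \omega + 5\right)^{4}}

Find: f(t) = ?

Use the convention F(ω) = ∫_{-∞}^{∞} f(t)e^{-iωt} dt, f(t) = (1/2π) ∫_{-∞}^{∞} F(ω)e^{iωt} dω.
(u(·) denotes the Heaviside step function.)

f(t) = 9 \left(t^{2} - 1\right) e^{- \frac{5 t}{2}} u\left(t\right)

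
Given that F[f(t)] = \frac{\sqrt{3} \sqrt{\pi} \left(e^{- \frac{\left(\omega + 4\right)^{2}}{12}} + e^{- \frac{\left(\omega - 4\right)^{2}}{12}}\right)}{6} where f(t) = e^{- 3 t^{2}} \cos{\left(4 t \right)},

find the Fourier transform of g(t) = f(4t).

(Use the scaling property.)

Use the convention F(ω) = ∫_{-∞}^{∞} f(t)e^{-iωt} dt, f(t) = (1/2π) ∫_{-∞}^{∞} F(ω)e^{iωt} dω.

F[g](ω) = \frac{\sqrt{3} \sqrt{\pi} \left(e^{\frac{\omega}{3}} + 1\right) e^{- \frac{\omega^{2}}{192} - \frac{\omega}{6} - \frac{4}{3}}}{24}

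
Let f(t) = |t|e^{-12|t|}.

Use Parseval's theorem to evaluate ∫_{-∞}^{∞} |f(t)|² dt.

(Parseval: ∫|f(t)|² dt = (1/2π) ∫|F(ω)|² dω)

∫|f(t)|² dt = \frac{1}{3456}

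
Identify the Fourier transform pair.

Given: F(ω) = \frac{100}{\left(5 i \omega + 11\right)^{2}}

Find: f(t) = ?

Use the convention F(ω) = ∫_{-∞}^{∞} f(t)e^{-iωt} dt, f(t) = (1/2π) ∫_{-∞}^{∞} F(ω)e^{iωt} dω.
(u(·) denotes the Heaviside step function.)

f(t) = 4 t e^{- \frac{11 t}{5}} u\left(t\right)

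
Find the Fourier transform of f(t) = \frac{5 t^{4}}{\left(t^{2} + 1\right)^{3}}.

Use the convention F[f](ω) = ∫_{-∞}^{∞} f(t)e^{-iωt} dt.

F(ω) = \frac{5 \pi \left(\omega^{2} - 5 \left|{\omega}\right| + 3\right) e^{- \left|{\omega}\right|}}{8}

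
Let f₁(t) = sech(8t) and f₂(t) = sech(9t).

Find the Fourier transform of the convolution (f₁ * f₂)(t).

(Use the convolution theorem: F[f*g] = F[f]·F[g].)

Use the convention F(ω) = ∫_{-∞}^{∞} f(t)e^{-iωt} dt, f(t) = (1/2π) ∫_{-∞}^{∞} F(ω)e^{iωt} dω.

F[f₁*f₂](ω) = \frac{\pi^{2}}{72 \cosh{\left(\frac{\pi \omega}{18} \right)} \cosh{\left(\frac{\pi \omega}{16} \right)}}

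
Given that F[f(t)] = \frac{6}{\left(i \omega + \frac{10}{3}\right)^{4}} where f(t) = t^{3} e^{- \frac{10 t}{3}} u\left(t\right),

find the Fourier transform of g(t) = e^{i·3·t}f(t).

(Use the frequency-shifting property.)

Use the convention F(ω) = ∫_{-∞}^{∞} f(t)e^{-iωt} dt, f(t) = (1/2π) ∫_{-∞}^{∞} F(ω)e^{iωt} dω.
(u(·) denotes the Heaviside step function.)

F[g](ω) = \frac{486}{\left(3 i \left(\omega - 3\right) + 10\right)^{4}}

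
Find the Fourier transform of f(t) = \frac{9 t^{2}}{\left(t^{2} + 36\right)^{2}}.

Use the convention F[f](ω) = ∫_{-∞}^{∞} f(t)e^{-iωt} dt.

F(ω) = \frac{3 \pi \left(1 - 6 \left|{\omega}\right|\right) e^{- 6 \left|{\omega}\right|}}{4}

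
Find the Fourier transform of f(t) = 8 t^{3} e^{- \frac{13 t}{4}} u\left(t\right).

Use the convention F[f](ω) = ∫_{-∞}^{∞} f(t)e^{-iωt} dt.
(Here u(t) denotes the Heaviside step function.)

F(ω) = \frac{12288}{\left(4 i \omega + 13\right)^{4}}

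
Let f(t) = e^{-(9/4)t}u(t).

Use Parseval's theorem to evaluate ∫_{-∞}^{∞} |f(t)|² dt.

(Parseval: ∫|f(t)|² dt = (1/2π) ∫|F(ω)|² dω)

∫|f(t)|² dt = \frac{2}{9}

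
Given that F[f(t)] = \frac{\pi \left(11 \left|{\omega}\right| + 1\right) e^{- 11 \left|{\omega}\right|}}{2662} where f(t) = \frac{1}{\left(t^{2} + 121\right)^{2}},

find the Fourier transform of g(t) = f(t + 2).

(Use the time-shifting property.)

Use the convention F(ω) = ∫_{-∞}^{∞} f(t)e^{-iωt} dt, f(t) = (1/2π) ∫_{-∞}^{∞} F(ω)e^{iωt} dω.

F[g](ω) = \frac{\pi \left(11 \left|{\omega}\right| + 1\right) e^{2 i \omega - 11 \left|{\omega}\right|}}{2662}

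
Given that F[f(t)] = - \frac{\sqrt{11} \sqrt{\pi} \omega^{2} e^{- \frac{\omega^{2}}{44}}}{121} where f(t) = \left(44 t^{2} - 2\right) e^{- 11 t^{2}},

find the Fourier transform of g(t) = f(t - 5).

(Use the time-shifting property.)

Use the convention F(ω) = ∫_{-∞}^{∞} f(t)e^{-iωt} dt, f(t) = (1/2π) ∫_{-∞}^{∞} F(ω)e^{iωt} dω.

F[g](ω) = - \frac{\sqrt{11} \sqrt{\pi} \omega^{2} e^{- \frac{\omega \left(\omega + 220 i\right)}{44}}}{121}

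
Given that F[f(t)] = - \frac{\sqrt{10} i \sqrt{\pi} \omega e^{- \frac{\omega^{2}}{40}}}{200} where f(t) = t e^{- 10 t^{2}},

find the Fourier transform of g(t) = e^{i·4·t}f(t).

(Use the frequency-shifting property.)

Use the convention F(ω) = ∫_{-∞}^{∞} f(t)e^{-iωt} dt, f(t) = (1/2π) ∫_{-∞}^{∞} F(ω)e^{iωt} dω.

F[g](ω) = \frac{\sqrt{10} i \sqrt{\pi} \left(4 - \omega\right) e^{- \frac{\left(\omega - 4\right)^{2}}{40}}}{200}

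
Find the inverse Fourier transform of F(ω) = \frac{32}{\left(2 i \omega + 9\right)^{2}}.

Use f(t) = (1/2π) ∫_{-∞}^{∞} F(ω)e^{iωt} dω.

f(t) = 8 t e^{- \frac{9 t}{2}} u\left(t\right)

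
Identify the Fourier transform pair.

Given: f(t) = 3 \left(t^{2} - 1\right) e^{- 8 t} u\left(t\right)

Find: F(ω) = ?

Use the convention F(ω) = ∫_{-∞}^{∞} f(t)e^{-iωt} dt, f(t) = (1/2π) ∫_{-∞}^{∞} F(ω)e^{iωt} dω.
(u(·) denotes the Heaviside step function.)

F(ω) = \frac{3 \left(2 i \omega - \left(i \omega + 8\right)^{3} + 16\right)}{\left(i \omega + 8\right)^{4}}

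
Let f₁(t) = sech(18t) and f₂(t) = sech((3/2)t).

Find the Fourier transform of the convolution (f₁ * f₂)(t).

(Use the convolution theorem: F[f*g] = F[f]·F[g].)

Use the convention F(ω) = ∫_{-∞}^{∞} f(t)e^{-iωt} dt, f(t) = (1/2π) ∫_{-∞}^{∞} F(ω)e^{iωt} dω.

F[f₁*f₂](ω) = \frac{\pi^{2}}{27 \cosh{\left(\frac{\pi \omega}{36} \right)} \cosh{\left(\frac{\pi \omega}{3} \right)}}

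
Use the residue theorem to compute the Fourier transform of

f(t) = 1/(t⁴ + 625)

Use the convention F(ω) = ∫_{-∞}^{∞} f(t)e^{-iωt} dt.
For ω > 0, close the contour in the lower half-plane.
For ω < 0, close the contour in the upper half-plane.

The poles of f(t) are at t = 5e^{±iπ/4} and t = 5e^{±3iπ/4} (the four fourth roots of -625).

Let g(z) = f(z)e^{-iωz}; for large |z| the factor e^{-iωz} decays in the lower half-plane when ω > 0 and in the upper half-plane when ω < 0.

Case ω > 0 (lower half-plane, clockwise contour ⇒ F(ω) = -2πi·ΣRes):
  Res_{z = - \frac{5 \sqrt{2}}{2} - \frac{5 \sqrt{2} i}{2}} g(z) = \frac{\sqrt{2} i \left(1 - i\right) e^{\frac{5 \sqrt{2} \omega \left(-1 + i\right)}{2}}}{1000}
  Res_{z = \frac{5 \sqrt{2}}{2} - \frac{5 \sqrt{2} i}{2}} g(z) = \frac{\sqrt{2} i \left(1 + i\right) e^{- \frac{5 \sqrt{2} \omega \left(1 + i\right)}{2}}}{1000}
  F(ω) = -2πi·ΣRes = \frac{\sqrt{2} \pi \left(1 - i\right) \left(e^{5 \sqrt{2} i \omega} + i\right) e^{- \frac{5 \sqrt{2} \omega \left(1 + i\right)}{2}}}{500} = \frac{\pi e^{- \frac{5 \sqrt{2} \omega}{2}} \sin{\left(\frac{5 \sqrt{2} \omega}{2} + \frac{\pi}{4} \right)}}{125}

Case ω < 0 (upper half-plane, counterclockwise contour ⇒ F(ω) = +2πi·ΣRes):
  Res_{z = \frac{5 \sqrt{2}}{2} + \frac{5 \sqrt{2} i}{2}} g(z) = \frac{\sqrt{2} i \left(-1 + i\right) e^{\frac{5 \sqrt{2} \omega \left(1 - i\right)}{2}}}{1000}
  Res_{z = - \frac{5 \sqrt{2}}{2} + \frac{5 \sqrt{2} i}{2}} g(z) = \frac{\sqrt{2} \left(1 - i\right) e^{\frac{5 \sqrt{2} \omega \left(1 + i\right)}{2}}}{1000}
  F(ω) = 2πi·ΣRes = - \frac{\sqrt{2} i \pi \left(i \left(1 - i\right) e^{\frac{5 \sqrt{2} \omega \left(1 - i\right)}{2}} - \left(1 - i\right) e^{\frac{5 \sqrt{2} \omega \left(1 + i\right)}{2}}\right)}{500} = \frac{\pi e^{\frac{5 \sqrt{2} \omega}{2}} \cos{\left(\frac{5 \sqrt{2} \omega}{2} + \frac{\pi}{4} \right)}}{125}

Both cases combine into a single formula in |ω|:

F(ω) = \frac{\pi e^{- \frac{5 \sqrt{2} \left|{\omega}\right|}{2}} \sin{\left(\frac{5 \sqrt{2} \left|{\omega}\right|}{2} + \frac{\pi}{4} \right)}}{125}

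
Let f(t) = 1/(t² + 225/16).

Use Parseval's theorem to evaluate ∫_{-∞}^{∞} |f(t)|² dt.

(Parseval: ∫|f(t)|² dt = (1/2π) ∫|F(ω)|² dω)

∫|f(t)|² dt = \frac{32 \pi}{3375}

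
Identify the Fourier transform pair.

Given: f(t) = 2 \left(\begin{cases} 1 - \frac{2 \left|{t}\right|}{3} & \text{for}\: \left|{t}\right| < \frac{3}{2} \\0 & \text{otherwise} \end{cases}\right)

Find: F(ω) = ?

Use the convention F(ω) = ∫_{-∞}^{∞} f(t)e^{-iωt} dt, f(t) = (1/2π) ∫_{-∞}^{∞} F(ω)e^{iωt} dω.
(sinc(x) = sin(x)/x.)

F(ω) = 3 \operatorname{sinc}^{2}{\left(\frac{3 \omega}{4} \right)}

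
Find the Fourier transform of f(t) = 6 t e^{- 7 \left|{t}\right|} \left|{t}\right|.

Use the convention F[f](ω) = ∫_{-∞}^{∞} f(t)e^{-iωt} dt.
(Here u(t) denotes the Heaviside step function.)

F(ω) = \frac{24 i \omega \left(\omega^{2} - 147\right)}{\left(\omega^{2} + 49\right)^{3}}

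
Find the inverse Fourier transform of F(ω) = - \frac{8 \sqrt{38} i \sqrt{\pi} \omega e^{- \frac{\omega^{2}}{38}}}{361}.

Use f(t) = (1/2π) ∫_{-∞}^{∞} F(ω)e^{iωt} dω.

f(t) = 8 t e^{- \frac{19 t^{2}}{2}}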